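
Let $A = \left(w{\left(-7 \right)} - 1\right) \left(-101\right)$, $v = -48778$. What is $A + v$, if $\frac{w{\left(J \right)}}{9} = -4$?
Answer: $-45041$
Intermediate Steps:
$w{\left(J \right)} = -36$ ($w{\left(J \right)} = 9 \left(-4\right) = -36$)
$A = 3737$ ($A = \left(-36 - 1\right) \left(-101\right) = \left(-37\right) \left(-101\right) = 3737$)
$A + v = 3737 - 48778 = -45041$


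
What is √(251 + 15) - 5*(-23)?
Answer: 115 + √266 ≈ 131.31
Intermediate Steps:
√(251 + 15) - 5*(-23) = √266 + 115 = 115 + √266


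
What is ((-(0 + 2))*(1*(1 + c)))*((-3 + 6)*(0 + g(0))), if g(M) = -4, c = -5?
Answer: -96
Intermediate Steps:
((-(0 + 2))*(1*(1 + c)))*((-3 + 6)*(0 + g(0))) = ((-(0 + 2))*(1*(1 - 5)))*((-3 + 6)*(0 - 4)) = ((-1*2)*(1*(-4)))*(3*(-4)) = -2*(-4)*(-12) = 8*(-12) = -96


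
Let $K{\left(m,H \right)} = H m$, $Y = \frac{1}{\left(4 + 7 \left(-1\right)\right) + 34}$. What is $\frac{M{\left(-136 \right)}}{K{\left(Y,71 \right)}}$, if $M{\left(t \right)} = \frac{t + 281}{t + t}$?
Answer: $- \frac{4495}{19312} \approx -0.23276$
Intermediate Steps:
$Y = \frac{1}{31}$ ($Y = \frac{1}{\left(4 - 7\right) + 34} = \frac{1}{-3 + 34} = \frac{1}{31} \approx 0.032258$)
$M{\left(t \right)} = \frac{281 + t}{2 t}$
$\frac{M{\left(-136 \right)}}{K{\left(Y,71 \right)}} = \frac{\frac{1}{2} \frac{1}{-136} \left(281 - 136\right)}{71 \cdot \frac{1}{31}} = \frac{\frac{1}{2} \left(- \frac{1}{136}\right) 145}{\frac{71}{31}} = \left(- \frac{145}{272}\right) \frac{31}{71} = - \frac{4495}{19312}$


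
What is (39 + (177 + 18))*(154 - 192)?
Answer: -8892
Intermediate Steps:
(39 + (177 + 18))*(154 - 192) = (39 + 195)*(-38) = 234*(-38) = -8892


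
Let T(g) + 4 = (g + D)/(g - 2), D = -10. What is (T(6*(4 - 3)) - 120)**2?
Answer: 15625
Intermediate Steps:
T(g) = -4 + (-10 + g)/(-2 + g) (T(g) = -4 + (g - 10)/(g - 2) = -4 + (-10 + g)/(-2 + g))
(T(6*(4 - 3)) - 120)**2 = ((-2 - 18*(4 - 3))/(-2 + 6*(4 - 3)) - 120)**2 = ((-2 - 18)/(-2 + 6*1) - 120)**2 = ((-2 - 3*6)/(-2 + 6) - 120)**2 = ((-2 - 18)/4 - 120)**2 = ((1/4)*(-20) - 120)**2 = (-5 - 120)**2 = (-125)**2 = 15625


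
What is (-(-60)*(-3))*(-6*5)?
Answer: 5400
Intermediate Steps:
(-(-60)*(-3))*(-6*5) = -20*9*(-30) = -180*(-30) = 5400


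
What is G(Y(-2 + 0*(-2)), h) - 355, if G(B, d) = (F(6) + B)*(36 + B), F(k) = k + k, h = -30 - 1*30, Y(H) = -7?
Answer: -210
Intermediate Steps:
h = -60 (h = -30 - 30 = -60)
F(k) = 2*k
G(B, d) = (12 + B)*(36 + B) (G(B, d) = (2*6 + B)*(36 + B) = (12 + B)*(36 + B))
G(Y(-2 + 0*(-2)), h) - 355 = (432 + (-7)**2 + 48*(-7)) - 355 = (432 + 49 - 336) - 355 = 145 - 355 = -210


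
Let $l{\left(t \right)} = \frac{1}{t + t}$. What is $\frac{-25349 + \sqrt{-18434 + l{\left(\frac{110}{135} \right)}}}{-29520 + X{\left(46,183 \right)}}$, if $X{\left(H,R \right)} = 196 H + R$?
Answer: $\frac{25349}{20321} - \frac{i \sqrt{8921759}}{447062} \approx 1.2474 - 0.0066812 i$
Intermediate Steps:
$l{\left(t \right)} = \frac{1}{2 t}$
$X{\left(H,R \right)} = R + 196 H$
$\frac{-25349 + \sqrt{-18434 + l{\left(\frac{110}{135} \right)}}}{-29520 + X{\left(46,183 \right)}} = \frac{-25349 + \sqrt{-18434 + \frac{1}{2 \cdot \frac{110}{135}}}}{-29520 + \left(183 + 196 \cdot 46\right)} = \frac{-25349 + \sqrt{-18434 + \frac{1}{2 \cdot 110 \cdot \frac{1}{135}}}}{-29520 + \left(183 + 9016\right)} = \frac{-25349 + \sqrt{-18434 + \frac{1}{2 \cdot \frac{22}{27}}}}{-29520 + 9199} = \frac{-25349 + \sqrt{-18434 + \frac{1}{2} \cdot \frac{27}{22}}}{-20321} = \left(-25349 + \sqrt{-18434 + \frac{27}{44}}\right) \left(- \frac{1}{20321}\right) = \left(-25349 + \sqrt{- \frac{811069}{44}}\right) \left(- \frac{1}{20321}\right) = \left(-25349 + \frac{i \sqrt{8921759}}{22}\right) \left(- \frac{1}{20321}\right) = \frac{25349}{20321} - \frac{i \sqrt{8921759}}{447062}$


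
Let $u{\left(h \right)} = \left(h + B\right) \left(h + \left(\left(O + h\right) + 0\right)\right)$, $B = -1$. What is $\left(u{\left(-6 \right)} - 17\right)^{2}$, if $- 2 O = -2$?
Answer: $3600$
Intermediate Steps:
$O = 1$ ($O = \left(- \frac{1}{2}\right) \left(-2\right) = 1$)
$u{\left(h \right)} = \left(1 + 2 h\right) \left(-1 + h\right)$ ($u{\left(h \right)} = \left(h - 1\right) \left(h + \left(\left(1 + h\right) + 0\right)\right) = \left(-1 + h\right) \left(h + \left(1 + h\right)\right) = \left(-1 + h\right) \left(1 + 2 h\right) = \left(1 + 2 h\right) \left(-1 + h\right)$)
$\left(u{\left(-6 \right)} - 17\right)^{2} = \left(\left(-1 - -6 + 2 \left(-6\right)^{2}\right) - 17\right)^{2} = \left(\left(-1 + 6 + 2 \cdot 36\right) - 17\right)^{2} = \left(\left(-1 + 6 + 72\right) - 17\right)^{2} = \left(77 - 17\right)^{2} = 60^{2} = 3600$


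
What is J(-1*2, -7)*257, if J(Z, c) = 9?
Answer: 2313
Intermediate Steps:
J(-1*2, -7)*257 = 9*257 = 2313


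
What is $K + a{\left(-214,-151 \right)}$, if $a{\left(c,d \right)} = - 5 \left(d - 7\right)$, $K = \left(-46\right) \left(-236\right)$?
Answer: $11646$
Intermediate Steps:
$K = 10856$
$a{\left(c,d \right)} = 35 - 5 d$ ($a{\left(c,d \right)} = - 5 \left(-7 + d\right) = 35 - 5 d$)
$K + a{\left(-214,-151 \right)} = 10856 + \left(35 - -755\right) = 10856 + \left(35 + 755\right) = 10856 + 790 = 11646$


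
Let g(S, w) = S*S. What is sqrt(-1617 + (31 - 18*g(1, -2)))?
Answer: 2*I*sqrt(401) ≈ 40.05*I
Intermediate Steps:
g(S, w) = S**2
sqrt(-1617 + (31 - 18*g(1, -2))) = sqrt(-1617 + (31 - 18*1**2)) = sqrt(-1617 + (31 - 18*1)) = sqrt(-1617 + (31 - 18)) = sqrt(-1617 + 13) = sqrt(-1604) = 2*I*sqrt(401)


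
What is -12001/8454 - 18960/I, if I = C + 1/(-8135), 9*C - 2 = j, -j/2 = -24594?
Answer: -16537802058241/3382958059014 ≈ -4.8886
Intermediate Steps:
j = 49188 (j = -2*(-24594) = 49188)
C = 49190/9 (C = 2/9 + (1/9)*49188 = 2/9 + 16396/3 = 49190/9 ≈ 5465.6)
I = 400160641/73215 (I = 49190/9 + 1/(-8135) = 49190/9 - 1/8135 = 400160641/73215 ≈ 5465.6)
-12001/8454 - 18960/I = -12001/8454 - 18960/400160641/73215 = -12001*1/8454 - 18960*73215/400160641 = -12001/8454 - 1388156400/400160641 = -16537802058241/3382958059014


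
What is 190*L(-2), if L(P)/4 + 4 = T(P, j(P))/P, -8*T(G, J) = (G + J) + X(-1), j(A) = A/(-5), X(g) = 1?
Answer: -6137/2 ≈ -3068.5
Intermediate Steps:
j(A) = -A/5 (j(A) = A*(-⅕) = -A/5)
T(G, J) = -⅛ - G/8 - J/8 (T(G, J) = -((G + J) + 1)/8 = -(1 + G + J)/8 = -⅛ - G/8 - J/8)
L(P) = -16 + 4*(-⅛ - P/10)/P (L(P) = -16 + 4*((-⅛ - P/8 - (-1)*P/40)/P) = -16 + 4*((-⅛ - P/8 + P/40)/P) = -16 + 4*((-⅛ - P/10)/P) = -16 + 4*(-⅛ - P/10)/P)
190*L(-2) = 190*((⅒)*(-5 - 164*(-2))/(-2)) = 190*((⅒)*(-½)*(-5 + 328)) = 190*((⅒)*(-½)*323) = 190*(-323/20) = -6137/2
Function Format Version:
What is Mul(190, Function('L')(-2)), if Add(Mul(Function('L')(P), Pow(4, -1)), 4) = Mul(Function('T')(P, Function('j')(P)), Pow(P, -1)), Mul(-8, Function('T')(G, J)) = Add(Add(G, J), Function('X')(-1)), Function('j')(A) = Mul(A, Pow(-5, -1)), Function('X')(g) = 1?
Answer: Rational(-6137, 2) ≈ -3068.5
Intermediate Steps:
Function('j')(A) = Mul(Rational(-1, 5), A) (Function('j')(A) = Mul(A, Rational(-1, 5)) = Mul(Rational(-1, 5), A))
Function('T')(G, J) = Add(Rational(-1, 8), Mul(Rational(-1, 8), G), Mul(Rational(-1, 8), J)) (Function('T')(G, J) = Mul(Rational(-1, 8), Add(Add(G, J), 1)) = Mul(Rational(-1, 8), Add(1, G, J)) = Add(Rational(-1, 8), Mul(Rational(-1, 8), G), Mul(Rational(-1, 8), J)))
Function('L')(P) = Add(-16, Mul(4, Pow(P, -1), Add(Rational(-1, 8), Mul(Rational(-1, 10), P)))) (Function('L')(P) = Add(-16, Mul(4, Mul(Add(Rational(-1, 8), Mul(Rational(-1, 8), P), Mul(Rational(-1, 8), Mul(Rational(-1, 5), P))), Pow(P, -1)))) = Add(-16, Mul(4, Mul(Add(Rational(-1, 8), Mul(Rational(-1, 8), P), Mul(Rational(1, 40), P)), Pow(P, -1)))) = Add(-16, Mul(4, Mul(Add(Rational(-1, 8), Mul(Rational(-1, 10), P)), Pow(P, -1)))) = Add(-16, Mul(4, Mul(Pow(P, -1), Add(Rational(-1, 8), Mul(Rational(-1, 10), P))))) = Add(-16, Mul(4, Pow(P, -1), Add(Rational(-1, 8), Mul(Rational(-1, 10), P)))))
Mul(190, Function('L')(-2)) = Mul(190, Mul(Rational(1, 10), Pow(-2, -1), Add(-5, Mul(-164, -2)))) = Mul(190, Mul(Rational(1, 10), Rational(-1, 2), Add(-5, 328))) = Mul(190, Mul(Rational(1, 10), Rational(-1, 2), 323)) = Mul(190, Rational(-323, 20)) = Rational(-6137, 2)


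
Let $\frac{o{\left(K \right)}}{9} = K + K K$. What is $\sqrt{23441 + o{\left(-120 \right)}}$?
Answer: $\sqrt{151961} \approx 389.82$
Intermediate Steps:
$o{\left(K \right)} = 9 K + 9 K^{2}$ ($o{\left(K \right)} = 9 \left(K + K K\right) = 9 \left(K + K^{2}\right) = 9 K + 9 K^{2}$)
$\sqrt{23441 + o{\left(-120 \right)}} = \sqrt{23441 + 9 \left(-120\right) \left(1 - 120\right)} = \sqrt{23441 + 9 \left(-120\right) \left(-119\right)} = \sqrt{23441 + 128520} = \sqrt{151961}$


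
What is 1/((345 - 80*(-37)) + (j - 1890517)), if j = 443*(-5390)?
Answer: -1/4274982 ≈ -2.3392e-7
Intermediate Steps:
j = -2387770
1/((345 - 80*(-37)) + (j - 1890517)) = 1/((345 - 80*(-37)) + (-2387770 - 1890517)) = 1/((345 + 2960) - 4278287) = 1/(3305 - 4278287) = 1/(-4274982) = -1/4274982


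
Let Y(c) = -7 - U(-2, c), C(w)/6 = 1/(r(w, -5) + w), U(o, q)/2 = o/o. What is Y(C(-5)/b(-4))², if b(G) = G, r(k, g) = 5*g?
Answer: 81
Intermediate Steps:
U(o, q) = 2 (U(o, q) = 2*(o/o) = 2*1 = 2)
C(w) = 6/(-25 + w) (C(w) = 6/(5*(-5) + w) = 6/(-25 + w))
Y(c) = -9 (Y(c) = -7 - 1*2 = -7 - 2 = -9)
Y(C(-5)/b(-4))² = (-9)² = 81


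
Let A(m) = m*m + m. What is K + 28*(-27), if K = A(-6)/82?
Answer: -30981/41 ≈ -755.63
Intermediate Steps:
A(m) = m + m² (A(m) = m² + m = m + m²)
K = 15/41 (K = -6*(1 - 6)/82 = -6*(-5)*(1/82) = 30*(1/82) = 15/41 ≈ 0.36585)
K + 28*(-27) = 15/41 + 28*(-27) = 15/41 - 756 = -30981/41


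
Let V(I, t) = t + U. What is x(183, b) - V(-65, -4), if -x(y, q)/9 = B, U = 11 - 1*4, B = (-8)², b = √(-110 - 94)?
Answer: -579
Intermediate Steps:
b = 2*I*√51 (b = √(-204) = 2*I*√51 ≈ 14.283*I)
B = 64
U = 7 (U = 11 - 4 = 7)
x(y, q) = -576 (x(y, q) = -9*64 = -576)
V(I, t) = 7 + t (V(I, t) = t + 7 = 7 + t)
x(183, b) - V(-65, -4) = -576 - (7 - 4) = -576 - 1*3 = -576 - 3 = -579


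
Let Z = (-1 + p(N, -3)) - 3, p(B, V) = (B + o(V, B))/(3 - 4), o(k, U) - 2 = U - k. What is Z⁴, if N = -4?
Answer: 1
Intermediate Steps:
o(k, U) = 2 + U - k (o(k, U) = 2 + (U - k) = 2 + U - k)
p(B, V) = -2 + V - 2*B (p(B, V) = (B + (2 + B - V))/(3 - 4) = (2 - V + 2*B)/(-1) = (2 - V + 2*B)*(-1) = -2 + V - 2*B)
Z = -1 (Z = (-1 + (-2 - 3 - 2*(-4))) - 3 = (-1 + (-2 - 3 + 8)) - 3 = (-1 + 3) - 3 = 2 - 3 = -1)
Z⁴ = (-1)⁴ = 1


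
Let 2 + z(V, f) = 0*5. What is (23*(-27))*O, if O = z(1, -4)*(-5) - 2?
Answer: -4968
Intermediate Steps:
z(V, f) = -2 (z(V, f) = -2 + 0*5 = -2 + 0 = -2)
O = 8 (O = -2*(-5) - 2 = 10 - 2 = 8)
(23*(-27))*O = (23*(-27))*8 = -621*8 = -4968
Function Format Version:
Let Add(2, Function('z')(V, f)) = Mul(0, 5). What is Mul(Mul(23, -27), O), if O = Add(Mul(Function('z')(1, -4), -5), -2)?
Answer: -4968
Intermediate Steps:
Function('z')(V, f) = -2 (Function('z')(V, f) = Add(-2, Mul(0, 5)) = Add(-2, 0) = -2)
O = 8 (O = Add(Mul(-2, -5), -2) = Add(10, -2) = 8)
Mul(Mul(23, -27), O) = Mul(Mul(23, -27), 8) = Mul(-621, 8) = -4968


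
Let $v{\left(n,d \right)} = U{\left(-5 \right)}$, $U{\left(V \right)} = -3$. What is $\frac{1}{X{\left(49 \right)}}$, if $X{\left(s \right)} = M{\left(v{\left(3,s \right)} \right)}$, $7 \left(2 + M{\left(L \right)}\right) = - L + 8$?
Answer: $- \frac{7}{3} \approx -2.3333$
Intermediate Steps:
$v{\left(n,d \right)} = -3$
$M{\left(L \right)} = - \frac{6}{7} - \frac{L}{7}$ ($M{\left(L \right)} = -2 + \frac{- L + 8}{7} = -2 + \frac{8 - L}{7} = -2 - \left(- \frac{8}{7} + \frac{L}{7}\right) = - \frac{6}{7} - \frac{L}{7}$)
$X{\left(s \right)} = - \frac{3}{7}$ ($X{\left(s \right)} = - \frac{6}{7} - - \frac{3}{7} = - \frac{6}{7} + \frac{3}{7} = - \frac{3}{7}$)
$\frac{1}{X{\left(49 \right)}} = \frac{1}{- \frac{3}{7}} = - \frac{7}{3}$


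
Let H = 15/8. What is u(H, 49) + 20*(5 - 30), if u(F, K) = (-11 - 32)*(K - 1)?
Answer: -2564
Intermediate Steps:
H = 15/8 (H = 15*(⅛) = 15/8 ≈ 1.8750)
u(F, K) = 43 - 43*K (u(F, K) = -43*(-1 + K) = 43 - 43*K)
u(H, 49) + 20*(5 - 30) = (43 - 43*49) + 20*(5 - 30) = (43 - 2107) + 20*(-25) = -2064 - 500 = -2564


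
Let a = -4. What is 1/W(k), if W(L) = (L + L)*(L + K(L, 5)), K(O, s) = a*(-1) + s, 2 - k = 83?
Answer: 1/11664 ≈ 8.5734e-5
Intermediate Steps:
k = -81 (k = 2 - 1*83 = 2 - 83 = -81)
K(O, s) = 4 + s (K(O, s) = -4*(-1) + s = 4 + s)
W(L) = 2*L*(9 + L) (W(L) = (L + L)*(L + (4 + 5)) = (2*L)*(L + 9) = (2*L)*(9 + L) = 2*L*(9 + L))
1/W(k) = 1/(2*(-81)*(9 - 81)) = 1/(2*(-81)*(-72)) = 1/11664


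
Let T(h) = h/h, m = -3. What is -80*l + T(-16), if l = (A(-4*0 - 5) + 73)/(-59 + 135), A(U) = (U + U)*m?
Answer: -2041/19 ≈ -107.42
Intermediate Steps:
T(h) = 1
A(U) = -6*U (A(U) = (U + U)*(-3) = (2*U)*(-3) = -6*U)
l = 103/76 (l = (-6*(-4*0 - 5) + 73)/(-59 + 135) = (-6*(0 - 5) + 73)/76 = (-6*(-5) + 73)*(1/76) = (30 + 73)*(1/76) = 103*(1/76) = 103/76 ≈ 1.3553)
-80*l + T(-16) = -80*103/76 + 1 = -2060/19 + 1 = -2041/19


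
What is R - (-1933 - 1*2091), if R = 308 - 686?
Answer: 3646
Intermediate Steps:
R = -378
R - (-1933 - 1*2091) = -378 - (-1933 - 1*2091) = -378 - (-1933 - 2091) = -378 - 1*(-4024) = -378 + 4024 = 3646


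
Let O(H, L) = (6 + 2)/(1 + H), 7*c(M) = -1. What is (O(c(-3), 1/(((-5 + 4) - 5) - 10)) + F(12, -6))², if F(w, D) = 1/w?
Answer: 12769/144 ≈ 88.674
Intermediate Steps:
c(M) = -⅐ (c(M) = (⅐)*(-1) = -⅐)
O(H, L) = 8/(1 + H)
(O(c(-3), 1/(((-5 + 4) - 5) - 10)) + F(12, -6))² = (8/(1 - ⅐) + 1/12)² = (8/(6/7) + 1/12)² = (8*(7/6) + 1/12)² = (28/3 + 1/12)² = (113/12)² = 12769/144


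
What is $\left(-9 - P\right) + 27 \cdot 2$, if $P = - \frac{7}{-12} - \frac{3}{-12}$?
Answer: $\frac{265}{6} \approx 44.167$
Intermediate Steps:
$P = \frac{5}{6}$ ($P = \left(-7\right) \left(- \frac{1}{12}\right) - - \frac{1}{4} = \frac{7}{12} + \frac{1}{4} = \frac{5}{6} \approx 0.83333$)
$\left(-9 - P\right) + 27 \cdot 2 = \left(-9 - \frac{5}{6}\right) + 27 \cdot 2 = \left(-9 - \frac{5}{6}\right) + 54 = - \frac{59}{6} + 54 = \frac{265}{6}$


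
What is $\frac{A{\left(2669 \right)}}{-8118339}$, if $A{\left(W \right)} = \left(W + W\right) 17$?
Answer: $- \frac{90746}{8118339} \approx -0.011178$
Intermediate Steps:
$A{\left(W \right)} = 34 W$ ($A{\left(W \right)} = 2 W 17 = 34 W$)
$\frac{A{\left(2669 \right)}}{-8118339} = \frac{34 \cdot 2669}{-8118339} = 90746 \left(- \frac{1}{8118339}\right) = - \frac{90746}{8118339}$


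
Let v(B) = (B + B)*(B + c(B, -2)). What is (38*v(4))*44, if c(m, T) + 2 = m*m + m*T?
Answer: 133760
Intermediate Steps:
c(m, T) = -2 + m**2 + T*m (c(m, T) = -2 + (m*m + m*T) = -2 + (m**2 + T*m) = -2 + m**2 + T*m)
v(B) = 2*B*(-2 + B**2 - B) (v(B) = (B + B)*(B + (-2 + B**2 - 2*B)) = (2*B)*(-2 + B**2 - B) = 2*B*(-2 + B**2 - B))
(38*v(4))*44 = (38*(2*4*(-2 + 4**2 - 1*4)))*44 = (38*(2*4*(-2 + 16 - 4)))*44 = (38*(2*4*10))*44 = (38*80)*44 = 3040*44 = 133760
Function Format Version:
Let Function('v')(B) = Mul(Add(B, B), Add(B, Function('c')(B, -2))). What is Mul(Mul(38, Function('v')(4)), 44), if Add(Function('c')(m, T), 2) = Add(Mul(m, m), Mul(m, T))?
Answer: 133760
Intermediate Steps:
Function('c')(m, T) = Add(-2, Pow(m, 2), Mul(T, m)) (Function('c')(m, T) = Add(-2, Add(Mul(m, m), Mul(m, T))) = Add(-2, Add(Pow(m, 2), Mul(T, m))) = Add(-2, Pow(m, 2), Mul(T, m)))
Function('v')(B) = Mul(2, B, Add(-2, Pow(B, 2), Mul(-1, B))) (Function('v')(B) = Mul(Add(B, B), Add(B, Add(-2, Pow(B, 2), Mul(-2, B)))) = Mul(Mul(2, B), Add(-2, Pow(B, 2), Mul(-1, B))) = Mul(2, B, Add(-2, Pow(B, 2), Mul(-1, B))))
Mul(Mul(38, Function('v')(4)), 44) = Mul(Mul(38, Mul(2, 4, Add(-2, Pow(4, 2), Mul(-1, 4)))), 44) = Mul(Mul(38, Mul(2, 4, Add(-2, 16, -4))), 44) = Mul(Mul(38, Mul(2, 4, 10)), 44) = Mul(Mul(38, 80), 44) = Mul(3040, 44) = 133760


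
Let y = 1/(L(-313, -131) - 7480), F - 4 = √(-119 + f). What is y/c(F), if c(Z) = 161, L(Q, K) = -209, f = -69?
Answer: -1/1237929 ≈ -8.0780e-7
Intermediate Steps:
F = 4 + 2*I*√47 (F = 4 + √(-119 - 69) = 4 + √(-188) = 4 + 2*I*√47 ≈ 4.0 + 13.711*I)
y = -1/7689 (y = 1/(-209 - 7480) = 1/(-7689) = -1/7689 ≈ -0.00013006)
y/c(F) = -1/7689/161 = -1/7689*1/161 = -1/1237929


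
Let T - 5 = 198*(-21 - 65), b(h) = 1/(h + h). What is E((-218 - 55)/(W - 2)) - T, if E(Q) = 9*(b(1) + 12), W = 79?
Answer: 34271/2 ≈ 17136.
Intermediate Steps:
b(h) = 1/(2*h)
E(Q) = 225/2 (E(Q) = 9*((½)/1 + 12) = 9*((½)*1 + 12) = 9*(½ + 12) = 9*(25/2) = 225/2)
T = -17023 (T = 5 + 198*(-21 - 65) = 5 + 198*(-86) = 5 - 17028 = -17023)
E((-218 - 55)/(W - 2)) - T = 225/2 - 1*(-17023) = 225/2 + 17023 = 34271/2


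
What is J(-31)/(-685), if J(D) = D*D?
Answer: -961/685 ≈ -1.4029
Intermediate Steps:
J(D) = D²
J(-31)/(-685) = (-31)²/(-685) = 961*(-1/685) = -961/685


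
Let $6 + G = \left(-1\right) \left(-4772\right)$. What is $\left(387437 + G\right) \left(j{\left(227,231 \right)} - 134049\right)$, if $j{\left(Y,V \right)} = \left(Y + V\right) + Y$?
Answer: $-52305760892$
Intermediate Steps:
$G = 4766$ ($G = -6 - -4772 = -6 + 4772 = 4766$)
$j{\left(Y,V \right)} = V + 2 Y$ ($j{\left(Y,V \right)} = \left(V + Y\right) + Y = V + 2 Y$)
$\left(387437 + G\right) \left(j{\left(227,231 \right)} - 134049\right) = \left(387437 + 4766\right) \left(\left(231 + 2 \cdot 227\right) - 134049\right) = 392203 \left(\left(231 + 454\right) - 134049\right) = 392203 \left(685 - 134049\right) = 392203 \left(-133364\right) = -52305760892$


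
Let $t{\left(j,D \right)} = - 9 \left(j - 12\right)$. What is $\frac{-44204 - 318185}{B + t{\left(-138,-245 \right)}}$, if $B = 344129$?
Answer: $- \frac{362389}{345479} \approx -1.0489$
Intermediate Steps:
$t{\left(j,D \right)} = 108 - 9 j$ ($t{\left(j,D \right)} = - 9 \left(-12 + j\right) = 108 - 9 j$)
$\frac{-44204 - 318185}{B + t{\left(-138,-245 \right)}} = \frac{-44204 - 318185}{344129 + \left(108 - -1242\right)} = - \frac{362389}{344129 + \left(108 + 1242\right)} = - \frac{362389}{344129 + 1350} = - \frac{362389}{345479}$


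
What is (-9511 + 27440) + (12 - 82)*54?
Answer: 14149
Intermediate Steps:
(-9511 + 27440) + (12 - 82)*54 = 17929 - 70*54 = 17929 - 3780 = 14149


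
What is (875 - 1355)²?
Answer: 230400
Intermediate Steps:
(875 - 1355)² = (-480)² = 230400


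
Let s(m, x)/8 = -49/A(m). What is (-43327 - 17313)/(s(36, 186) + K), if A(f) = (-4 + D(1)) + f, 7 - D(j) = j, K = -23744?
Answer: 288040/112833 ≈ 2.5528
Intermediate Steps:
D(j) = 7 - j
A(f) = 2 + f (A(f) = (-4 + (7 - 1*1)) + f = (-4 + (7 - 1)) + f = (-4 + 6) + f = 2 + f)
s(m, x) = -392/(2 + m) (s(m, x) = 8*(-49/(2 + m)) = -392/(2 + m))
(-43327 - 17313)/(s(36, 186) + K) = (-43327 - 17313)/(-392/(2 + 36) - 23744) = -60640/(-392/38 - 23744) = -60640/(-392*1/38 - 23744) = -60640/(-196/19 - 23744) = -60640/(-451332/19) = -60640*(-19/451332) = 288040/112833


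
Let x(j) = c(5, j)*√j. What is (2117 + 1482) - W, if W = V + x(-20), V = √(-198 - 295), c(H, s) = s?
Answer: 3599 - I*√493 + 40*I*√5 ≈ 3599.0 + 67.239*I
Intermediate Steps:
x(j) = j^(3/2) (x(j) = j*√j = j^(3/2))
V = I*√493 (V = √(-493) = I*√493 ≈ 22.204*I)
W = I*√493 - 40*I*√5 (W = I*√493 + (-20)^(3/2) = I*√493 - 40*I*√5 ≈ -67.239*I)
(2117 + 1482) - W = (2117 + 1482) - I*(√493 - 40*√5) = 3599 - I*(√493 - 40*√5)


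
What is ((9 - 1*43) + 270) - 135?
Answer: 101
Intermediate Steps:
((9 - 1*43) + 270) - 135 = ((9 - 43) + 270) - 135 = (-34 + 270) - 135 = 236 - 135 = 101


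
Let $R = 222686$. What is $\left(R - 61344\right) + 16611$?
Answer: $177953$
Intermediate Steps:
$\left(R - 61344\right) + 16611 = \left(222686 - 61344\right) + 16611 = 161342 + 16611 = 177953$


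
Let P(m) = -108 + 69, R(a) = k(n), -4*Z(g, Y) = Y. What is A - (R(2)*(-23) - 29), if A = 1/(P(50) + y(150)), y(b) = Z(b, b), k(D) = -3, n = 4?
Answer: -6122/153 ≈ -40.013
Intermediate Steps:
Z(g, Y) = -Y/4
R(a) = -3
y(b) = -b/4
P(m) = -39
A = -2/153 (A = 1/(-39 - ¼*150) = 1/(-39 - 75/2) = 1/(-153/2) = -2/153 ≈ -0.013072)
A - (R(2)*(-23) - 29) = -2/153 - (-3*(-23) - 29) = -2/153 - (69 - 29) = -2/153 - 1*40 = -2/153 - 40 = -6122/153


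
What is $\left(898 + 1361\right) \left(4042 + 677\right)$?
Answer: $10660221$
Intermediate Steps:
$\left(898 + 1361\right) \left(4042 + 677\right) = 2259 \cdot 4719 = 10660221$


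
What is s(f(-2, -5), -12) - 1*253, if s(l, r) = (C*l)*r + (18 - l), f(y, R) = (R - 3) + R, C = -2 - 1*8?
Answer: -1782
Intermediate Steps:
C = -10 (C = -2 - 8 = -10)
f(y, R) = -3 + 2*R (f(y, R) = (-3 + R) + R = -3 + 2*R)
s(l, r) = 18 - l - 10*l*r (s(l, r) = (-10*l)*r + (18 - l) = -10*l*r + (18 - l) = 18 - l - 10*l*r)
s(f(-2, -5), -12) - 1*253 = (18 - (-3 + 2*(-5)) - 10*(-3 + 2*(-5))*(-12)) - 1*253 = (18 - (-3 - 10) - 10*(-3 - 10)*(-12)) - 253 = (18 - 1*(-13) - 10*(-13)*(-12)) - 253 = (18 + 13 - 1560) - 253 = -1529 - 253 = -1782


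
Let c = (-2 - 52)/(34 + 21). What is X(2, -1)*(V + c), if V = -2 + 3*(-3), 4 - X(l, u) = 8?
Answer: 2636/55 ≈ 47.927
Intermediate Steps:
X(l, u) = -4 (X(l, u) = 4 - 1*8 = 4 - 8 = -4)
V = -11 (V = -2 - 9 = -11)
c = -54/55 ≈ -0.98182
X(2, -1)*(V + c) = -4*(-11 - 54/55) = -4*(-659/55) = 2636/55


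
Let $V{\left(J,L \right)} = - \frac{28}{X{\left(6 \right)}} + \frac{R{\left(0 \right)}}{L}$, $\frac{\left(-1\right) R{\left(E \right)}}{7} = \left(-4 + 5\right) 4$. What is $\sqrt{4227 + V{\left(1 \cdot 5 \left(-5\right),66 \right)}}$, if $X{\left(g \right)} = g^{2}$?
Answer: $\frac{\sqrt{4601894}}{33} \approx 65.006$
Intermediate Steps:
$R{\left(E \right)} = -28$ ($R{\left(E \right)} = - 7 \left(-4 + 5\right) 4 = - 7 \cdot 1 \cdot 4 = \left(-7\right) 4 = -28$)
$V{\left(J,L \right)} = - \frac{7}{9} - \frac{28}{L}$ ($V{\left(J,L \right)} = - \frac{28}{6^{2}} - \frac{28}{L} = - \frac{28}{36} - \frac{28}{L} = \left(-28\right) \frac{1}{36} - \frac{28}{L} = - \frac{7}{9} - \frac{28}{L}$)
$\sqrt{4227 + V{\left(1 \cdot 5 \left(-5\right),66 \right)}} = \sqrt{4227 - \left(\frac{7}{9} + \frac{28}{66}\right)} = \sqrt{4227 - \frac{119}{99}} = \sqrt{\frac{418354}{99}} = \frac{\sqrt{4601894}}{33}$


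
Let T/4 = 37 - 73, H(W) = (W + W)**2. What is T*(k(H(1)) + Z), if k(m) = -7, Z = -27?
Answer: 4896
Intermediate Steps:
H(W) = 4*W**2 (H(W) = (2*W)**2 = 4*W**2)
T = -144 (T = 4*(37 - 73) = 4*(-36) = -144)
T*(k(H(1)) + Z) = -144*(-7 - 27) = -144*(-34) = 4896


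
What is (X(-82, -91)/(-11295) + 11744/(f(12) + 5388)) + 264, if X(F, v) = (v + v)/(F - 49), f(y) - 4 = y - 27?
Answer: 2117773479826/7956051165 ≈ 266.18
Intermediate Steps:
f(y) = -23 + y (f(y) = 4 + (y - 27) = 4 + (-27 + y) = -23 + y)
X(F, v) = 2*v/(-49 + F) (X(F, v) = (2*v)/(-49 + F) = 2*v/(-49 + F))
(X(-82, -91)/(-11295) + 11744/(f(12) + 5388)) + 264 = ((2*(-91)/(-49 - 82))/(-11295) + 11744/((-23 + 12) + 5388)) + 264 = ((2*(-91)/(-131))*(-1/11295) + 11744/(-11 + 5388)) + 264 = ((2*(-91)*(-1/131))*(-1/11295) + 11744/5377) + 264 = ((182/131)*(-1/11295) + 11744*(1/5377)) + 264 = (-182/1479645 + 11744/5377) + 264 = 17375972266/7956051165 + 264 = 2117773479826/7956051165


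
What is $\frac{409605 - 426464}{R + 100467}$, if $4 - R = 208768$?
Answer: $\frac{16859}{108297} \approx 0.15567$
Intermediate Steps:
$R = -208764$ ($R = 4 - 208768 = -208764$)
$\frac{409605 - 426464}{R + 100467} = \frac{409605 - 426464}{-208764 + 100467} = - \frac{16859}{-108297} = \left(-16859\right) \left(- \frac{1}{108297}\right) = \frac{16859}{108297}$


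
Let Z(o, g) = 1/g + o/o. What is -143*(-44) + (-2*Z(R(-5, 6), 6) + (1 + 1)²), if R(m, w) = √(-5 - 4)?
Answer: 18881/3 ≈ 6293.7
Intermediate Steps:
R(m, w) = 3*I (R(m, w) = √(-9) = 3*I)
Z(o, g) = 1 + 1/g (Z(o, g) = 1/g + 1 = 1 + 1/g)
-143*(-44) + (-2*Z(R(-5, 6), 6) + (1 + 1)²) = -143*(-44) + (-2*(1 + 6)/6 + (1 + 1)²) = 6292 + (-7/3 + 2²) = 6292 + (-2*7/6 + 4) = 6292 + (-7/3 + 4) = 6292 + 5/3 = 18881/3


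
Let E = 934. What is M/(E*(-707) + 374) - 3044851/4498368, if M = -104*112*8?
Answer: -132526343471/247396744896 ≈ -0.53568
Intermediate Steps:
M = -93184 (M = -11648*8 = -93184)
M/(E*(-707) + 374) - 3044851/4498368 = -93184/(934*(-707) + 374) - 3044851/4498368 = -93184/(-660338 + 374) - 3044851*1/4498368 = -93184/(-659964) - 3044851/4498368 = -93184*(-1/659964) - 3044851/4498368 = 23296/164991 - 3044851/4498368 = -132526343471/247396744896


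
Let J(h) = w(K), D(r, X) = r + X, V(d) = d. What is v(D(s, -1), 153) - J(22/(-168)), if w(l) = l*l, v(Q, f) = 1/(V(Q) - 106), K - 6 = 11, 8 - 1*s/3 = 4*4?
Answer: -37860/131 ≈ -289.01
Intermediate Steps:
s = -24 (s = 24 - 12*4 = 24 - 3*16 = 24 - 48 = -24)
D(r, X) = X + r
K = 17 (K = 6 + 11 = 17)
v(Q, f) = 1/(-106 + Q) (v(Q, f) = 1/(Q - 106) = 1/(-106 + Q))
w(l) = l**2
J(h) = 289 (J(h) = 17**2 = 289)
v(D(s, -1), 153) - J(22/(-168)) = 1/(-106 + (-1 - 24)) - 1*289 = 1/(-106 - 25) - 289 = 1/(-131) - 289 = -1/131 - 289 = -37860/131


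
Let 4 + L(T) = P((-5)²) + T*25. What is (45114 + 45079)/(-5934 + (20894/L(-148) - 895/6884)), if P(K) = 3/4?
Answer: -9197223009556/605694549147 ≈ -15.185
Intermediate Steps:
P(K) = ¾ (P(K) = 3*(¼) = ¾)
L(T) = -13/4 + 25*T (L(T) = -4 + (¾ + T*25) = -4 + (¾ + 25*T) = -13/4 + 25*T)
(45114 + 45079)/(-5934 + (20894/L(-148) - 895/6884)) = (45114 + 45079)/(-5934 + (20894/(-13/4 + 25*(-148)) - 895/6884)) = 90193/(-5934 + (20894/(-13/4 - 3700) - 895*1/6884)) = 90193/(-5934 + (20894/(-14813/4) - 895/6884)) = 90193/(-5934 + (20894*(-4/14813) - 895/6884)) = 90193/(-5934 + (-83576/14813 - 895/6884)) = 90193/(-5934 - 588594819/101972692) = 90193/(-605694549147/101972692) = 90193*(-101972692/605694549147) = -9197223009556/605694549147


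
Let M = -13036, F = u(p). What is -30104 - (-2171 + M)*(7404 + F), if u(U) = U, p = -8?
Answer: 112440868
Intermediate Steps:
F = -8
-30104 - (-2171 + M)*(7404 + F) = -30104 - (-2171 - 13036)*(7404 - 8) = -30104 - (-15207)*7396 = -30104 - 1*(-112470972) = -30104 + 112470972 = 112440868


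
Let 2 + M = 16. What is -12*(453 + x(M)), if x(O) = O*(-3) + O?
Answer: -5100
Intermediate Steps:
M = 14 (M = -2 + 16 = 14)
x(O) = -2*O (x(O) = -3*O + O = -2*O)
-12*(453 + x(M)) = -12*(453 - 2*14) = -12*(453 - 28) = -12*425 = -5100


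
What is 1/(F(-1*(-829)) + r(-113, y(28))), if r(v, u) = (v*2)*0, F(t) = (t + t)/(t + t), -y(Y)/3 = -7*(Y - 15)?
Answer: 1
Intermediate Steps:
y(Y) = -315 + 21*Y (y(Y) = -(-21)*(Y - 15) = -(-21)*(-15 + Y) = -3*(105 - 7*Y) = -315 + 21*Y)
F(t) = 1 (F(t) = (2*t)/((2*t)) = (2*t)*(1/(2*t)) = 1)
r(v, u) = 0 (r(v, u) = (2*v)*0 = 0)
1/(F(-1*(-829)) + r(-113, y(28))) = 1/(1 + 0) = 1/1 = 1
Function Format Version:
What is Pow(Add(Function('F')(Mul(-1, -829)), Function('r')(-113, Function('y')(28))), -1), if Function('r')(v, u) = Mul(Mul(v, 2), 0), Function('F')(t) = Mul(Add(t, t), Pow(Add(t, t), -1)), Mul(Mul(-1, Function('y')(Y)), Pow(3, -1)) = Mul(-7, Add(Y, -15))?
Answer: 1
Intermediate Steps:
Function('y')(Y) = Add(-315, Mul(21, Y)) (Function('y')(Y) = Mul(-3, Mul(-7, Add(Y, -15))) = Mul(-3, Mul(-7, Add(-15, Y))) = Mul(-3, Add(105, Mul(-7, Y))) = Add(-315, Mul(21, Y)))
Function('F')(t) = 1 (Function('F')(t) = Mul(Mul(2, t), Pow(Mul(2, t), -1)) = Mul(Mul(2, t), Mul(Rational(1, 2), Pow(t, -1))) = 1)
Function('r')(v, u) = 0 (Function('r')(v, u) = Mul(Mul(2, v), 0) = 0)
Pow(Add(Function('F')(Mul(-1, -829)), Function('r')(-113, Function('y')(28))), -1) = Pow(Add(1, 0), -1) = Pow(1, -1) = 1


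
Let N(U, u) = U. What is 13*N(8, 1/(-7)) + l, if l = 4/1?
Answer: 108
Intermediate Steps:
l = 4 (l = 4*1 = 4)
13*N(8, 1/(-7)) + l = 13*8 + 4 = 104 + 4 = 108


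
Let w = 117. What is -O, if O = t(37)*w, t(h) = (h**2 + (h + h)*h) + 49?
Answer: -486252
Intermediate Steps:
t(h) = 49 + 3*h**2 (t(h) = (h**2 + (2*h)*h) + 49 = (h**2 + 2*h**2) + 49 = 3*h**2 + 49 = 49 + 3*h**2)
O = 486252 (O = (49 + 3*37**2)*117 = (49 + 3*1369)*117 = (49 + 4107)*117 = 4156*117 = 486252)
-O = -1*486252 = -486252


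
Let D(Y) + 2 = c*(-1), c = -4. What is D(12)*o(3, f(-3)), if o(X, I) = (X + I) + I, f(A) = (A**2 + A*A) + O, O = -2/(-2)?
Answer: 82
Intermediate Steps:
O = 1 (O = -2*(-1/2) = 1)
f(A) = 1 + 2*A**2 (f(A) = (A**2 + A*A) + 1 = (A**2 + A**2) + 1 = 2*A**2 + 1 = 1 + 2*A**2)
o(X, I) = X + 2*I (o(X, I) = (I + X) + I = X + 2*I)
D(Y) = 2 (D(Y) = -2 - 4*(-1) = -2 + 4 = 2)
D(12)*o(3, f(-3)) = 2*(3 + 2*(1 + 2*(-3)**2)) = 2*(3 + 2*(1 + 2*9)) = 2*(3 + 2*(1 + 18)) = 2*(3 + 2*19) = 2*(3 + 38) = 2*41 = 82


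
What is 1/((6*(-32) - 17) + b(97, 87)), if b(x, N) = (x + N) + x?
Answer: 1/72 ≈ 0.013889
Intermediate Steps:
b(x, N) = N + 2*x (b(x, N) = (N + x) + x = N + 2*x)
1/((6*(-32) - 17) + b(97, 87)) = 1/((6*(-32) - 17) + (87 + 2*97)) = 1/((-192 - 17) + (87 + 194)) = 1/(-209 + 281) = 1/72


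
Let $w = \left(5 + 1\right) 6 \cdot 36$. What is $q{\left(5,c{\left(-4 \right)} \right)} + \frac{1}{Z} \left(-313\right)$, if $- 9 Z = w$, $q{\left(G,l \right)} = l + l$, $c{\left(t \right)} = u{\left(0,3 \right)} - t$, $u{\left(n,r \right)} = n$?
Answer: $\frac{1465}{144} \approx 10.174$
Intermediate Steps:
$w = 1296$ ($w = 6 \cdot 6 \cdot 36 = 36 \cdot 36 = 1296$)
$c{\left(t \right)} = - t$ ($c{\left(t \right)} = 0 - t = - t$)
$q{\left(G,l \right)} = 2 l$
$Z = -144$ ($Z = \left(- \frac{1}{9}\right) 1296 = -144$)
$q{\left(5,c{\left(-4 \right)} \right)} + \frac{1}{Z} \left(-313\right) = 2 \left(\left(-1\right) \left(-4\right)\right) + \frac{1}{-144} \left(-313\right) = 2 \cdot 4 - - \frac{313}{144} = 8 + \frac{313}{144} = \frac{1465}{144}$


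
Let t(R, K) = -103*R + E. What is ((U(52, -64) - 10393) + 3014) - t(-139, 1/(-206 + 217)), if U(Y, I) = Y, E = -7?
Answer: -21637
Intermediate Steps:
t(R, K) = -7 - 103*R (t(R, K) = -103*R - 7 = -7 - 103*R)
((U(52, -64) - 10393) + 3014) - t(-139, 1/(-206 + 217)) = ((52 - 10393) + 3014) - (-7 - 103*(-139)) = (-10341 + 3014) - (-7 + 14317) = -7327 - 1*14310 = -7327 - 14310 = -21637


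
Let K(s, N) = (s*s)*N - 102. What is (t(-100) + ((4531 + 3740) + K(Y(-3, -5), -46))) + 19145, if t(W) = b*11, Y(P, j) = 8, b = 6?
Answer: 24436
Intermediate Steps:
t(W) = 66 (t(W) = 6*11 = 66)
K(s, N) = -102 + N*s**2 (K(s, N) = s**2*N - 102 = N*s**2 - 102 = -102 + N*s**2)
(t(-100) + ((4531 + 3740) + K(Y(-3, -5), -46))) + 19145 = (66 + ((4531 + 3740) + (-102 - 46*8**2))) + 19145 = (66 + (8271 + (-102 - 46*64))) + 19145 = (66 + (8271 + (-102 - 2944))) + 19145 = (66 + (8271 - 3046)) + 19145 = (66 + 5225) + 19145 = 5291 + 19145 = 24436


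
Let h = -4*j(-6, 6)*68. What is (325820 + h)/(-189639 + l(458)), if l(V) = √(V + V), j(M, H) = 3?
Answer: -61633433556/35962949405 - 650008*√229/35962949405 ≈ -1.7141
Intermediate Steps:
l(V) = √2*√V (l(V) = √(2*V) = √2*√V)
h = -816 (h = -4*3*68 = -12*68 = -816)
(325820 + h)/(-189639 + l(458)) = (325820 - 816)/(-189639 + √2*√458) = 325004/(-189639 + 2*√229)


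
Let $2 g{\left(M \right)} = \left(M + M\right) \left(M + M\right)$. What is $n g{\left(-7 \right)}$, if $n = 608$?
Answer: $59584$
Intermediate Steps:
$g{\left(M \right)} = 2 M^{2}$ ($g{\left(M \right)} = \frac{\left(M + M\right) \left(M + M\right)}{2} = \frac{2 M 2 M}{2} = \frac{4 M^{2}}{2} = 2 M^{2}$)
$n g{\left(-7 \right)} = 608 \cdot 2 \left(-7\right)^{2} = 608 \cdot 2 \cdot 49 = 608 \cdot 98 = 59584$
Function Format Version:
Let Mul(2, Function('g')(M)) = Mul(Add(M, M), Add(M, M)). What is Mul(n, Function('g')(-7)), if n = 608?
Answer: 59584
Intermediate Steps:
Function('g')(M) = Mul(2, Pow(M, 2)) (Function('g')(M) = Mul(Rational(1, 2), Mul(Add(M, M), Add(M, M))) = Mul(Rational(1, 2), Mul(Mul(2, M), Mul(2, M))) = Mul(Rational(1, 2), Mul(4, Pow(M, 2))) = Mul(2, Pow(M, 2)))
Mul(n, Function('g')(-7)) = Mul(608, Mul(2, Pow(-7, 2))) = Mul(608, Mul(2, 49)) = Mul(608, 98) = 59584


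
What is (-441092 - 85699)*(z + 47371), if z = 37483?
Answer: -44700323514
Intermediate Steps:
(-441092 - 85699)*(z + 47371) = (-441092 - 85699)*(37483 + 47371) = -526791*84854 = -44700323514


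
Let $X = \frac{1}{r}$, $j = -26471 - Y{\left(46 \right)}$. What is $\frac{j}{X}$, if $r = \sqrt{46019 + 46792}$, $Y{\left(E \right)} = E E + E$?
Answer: $- 28633 \sqrt{92811} \approx -8.723 \cdot 10^{6}$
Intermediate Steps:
$Y{\left(E \right)} = E + E^{2}$ ($Y{\left(E \right)} = E^{2} + E = E + E^{2}$)
$j = -28633$ ($j = -26471 - 46 \left(1 + 46\right) = -26471 - 46 \cdot 47 = -26471 - 2162 = -28633$)
$r = \sqrt{92811} \approx 304.65$
$X = \frac{\sqrt{92811}}{92811}$ ($X = \frac{1}{\sqrt{92811}} = \frac{\sqrt{92811}}{92811} \approx 0.0032825$)
$\frac{j}{X} = - \frac{28633}{\frac{1}{92811} \sqrt{92811}} = - 28633 \sqrt{92811}$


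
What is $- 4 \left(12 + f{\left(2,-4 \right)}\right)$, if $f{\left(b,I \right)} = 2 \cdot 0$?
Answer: $-48$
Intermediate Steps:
$f{\left(b,I \right)} = 0$
$- 4 \left(12 + f{\left(2,-4 \right)}\right) = - 4 \left(12 + 0\right) = \left(-4\right) 12 = -48$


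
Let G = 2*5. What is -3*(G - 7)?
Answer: -9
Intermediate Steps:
G = 10
-3*(G - 7) = -3*(10 - 7) = -3*3 = -9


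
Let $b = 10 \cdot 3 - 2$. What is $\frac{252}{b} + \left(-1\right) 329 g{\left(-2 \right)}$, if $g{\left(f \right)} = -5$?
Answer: $1654$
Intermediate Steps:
$b = 28$ ($b = 30 - 2 = 28$)
$\frac{252}{b} + \left(-1\right) 329 g{\left(-2 \right)} = \frac{252}{28} + \left(-1\right) 329 \left(-5\right) = 252 \cdot \frac{1}{28} - -1645 = 9 + 1645 = 1654$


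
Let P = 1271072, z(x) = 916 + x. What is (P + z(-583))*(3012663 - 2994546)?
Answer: 23034044385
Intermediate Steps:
(P + z(-583))*(3012663 - 2994546) = (1271072 + (916 - 583))*(3012663 - 2994546) = (1271072 + 333)*18117 = 1271405*18117 = 23034044385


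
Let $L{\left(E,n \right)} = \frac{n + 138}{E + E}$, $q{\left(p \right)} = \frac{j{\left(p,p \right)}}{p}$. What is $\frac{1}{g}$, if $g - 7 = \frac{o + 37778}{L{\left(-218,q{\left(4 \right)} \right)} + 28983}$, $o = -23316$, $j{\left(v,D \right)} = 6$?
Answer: $\frac{25272897}{189521143} \approx 0.13335$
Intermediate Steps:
$q{\left(p \right)} = \frac{6}{p}$
$L{\left(E,n \right)} = \frac{138 + n}{2 E}$
$g = \frac{189521143}{25272897}$ ($g = 7 + \frac{-23316 + 37778}{\frac{138 + \frac{6}{4}}{2 \left(-218\right)} + 28983} = 7 + \frac{14462}{\frac{1}{2} \left(- \frac{1}{218}\right) \left(138 + 6 \cdot \frac{1}{4}\right) + 28983} = 7 + \frac{14462}{\frac{1}{2} \left(- \frac{1}{218}\right) \left(138 + \frac{3}{2}\right) + 28983} = 7 + \frac{14462}{\frac{1}{2} \left(- \frac{1}{218}\right) \frac{279}{2} + 28983} = 7 + \frac{14462}{- \frac{279}{872} + 28983} = 7 + \frac{14462}{\frac{25272897}{872}} = 7 + 14462 \cdot \frac{872}{25272897} = 7 + \frac{12610864}{25272897} = \frac{189521143}{25272897} \approx 7.499$)
$\frac{1}{g} = \frac{1}{\frac{189521143}{25272897}} = \frac{25272897}{189521143}$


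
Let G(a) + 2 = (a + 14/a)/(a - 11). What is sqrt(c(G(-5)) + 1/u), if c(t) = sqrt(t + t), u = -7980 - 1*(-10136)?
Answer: sqrt(275 + 326095*I*sqrt(10))/770 ≈ 0.93266 + 0.93241*I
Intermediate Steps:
G(a) = -2 + (a + 14/a)/(-11 + a) (G(a) = -2 + (a + 14/a)/(a - 11) = -2 + (a + 14/a)/(-11 + a))
u = 2156 (u = -7980 + 10136 = 2156)
c(t) = sqrt(2)*sqrt(t) (c(t) = sqrt(2*t) = sqrt(2)*sqrt(t))
sqrt(c(G(-5)) + 1/u) = sqrt(sqrt(2)*sqrt((14 - 1*(-5)**2 + 22*(-5))/((-5)*(-11 - 5))) + 1/2156) = sqrt(sqrt(2)*sqrt(-1/5*(14 - 1*25 - 110)/(-16)) + 1/2156) = sqrt(sqrt(2)*sqrt(-1/5*(-1/16)*(14 - 25 - 110)) + 1/2156) = sqrt(sqrt(2)*sqrt(-1/5*(-1/16)*(-121)) + 1/2156) = sqrt(sqrt(2)*sqrt(-121/80) + 1/2156) = sqrt(sqrt(2)*(11*I*sqrt(5)/20) + 1/2156) = sqrt(11*I*sqrt(10)/20 + 1/2156) = sqrt(1/2156 + 11*I*sqrt(10)/20)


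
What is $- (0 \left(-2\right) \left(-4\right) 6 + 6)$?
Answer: $-6$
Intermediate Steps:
$- (0 \left(-2\right) \left(-4\right) 6 + 6) = - (0 \left(-4\right) 6 + 6) = - (0 \cdot 6 + 6) = - (0 + 6) = \left(-1\right) 6 = -6$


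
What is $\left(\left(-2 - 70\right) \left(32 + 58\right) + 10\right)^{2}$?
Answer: $41860900$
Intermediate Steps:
$\left(\left(-2 - 70\right) \left(32 + 58\right) + 10\right)^{2} = \left(\left(-72\right) 90 + 10\right)^{2} = \left(-6480 + 10\right)^{2} = \left(-6470\right)^{2} = 41860900$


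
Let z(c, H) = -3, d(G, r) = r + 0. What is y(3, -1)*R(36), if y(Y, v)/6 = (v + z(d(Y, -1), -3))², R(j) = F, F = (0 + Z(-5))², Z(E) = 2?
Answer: 384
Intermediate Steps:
d(G, r) = r
F = 4 (F = (0 + 2)² = 2² = 4)
R(j) = 4
y(Y, v) = 6*(-3 + v)² (y(Y, v) = 6*(v - 3)² = 6*(-3 + v)²)
y(3, -1)*R(36) = (6*(-3 - 1)²)*4 = (6*(-4)²)*4 = (6*16)*4 = 96*4 = 384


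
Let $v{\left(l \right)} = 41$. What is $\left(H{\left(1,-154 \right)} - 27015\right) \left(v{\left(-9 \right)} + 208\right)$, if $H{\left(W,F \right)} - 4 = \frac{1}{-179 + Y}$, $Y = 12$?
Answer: $- \frac{1123198662}{167} \approx -6.7257 \cdot 10^{6}$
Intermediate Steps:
$H{\left(W,F \right)} = \frac{667}{167}$ ($H{\left(W,F \right)} = 4 + \frac{1}{-179 + 12} = 4 + \frac{1}{-167} = 4 - \frac{1}{167} = \frac{667}{167}$)
$\left(H{\left(1,-154 \right)} - 27015\right) \left(v{\left(-9 \right)} + 208\right) = \left(\frac{667}{167} - 27015\right) \left(41 + 208\right) = \left(- \frac{4510838}{167}\right) 249 = - \frac{1123198662}{167}$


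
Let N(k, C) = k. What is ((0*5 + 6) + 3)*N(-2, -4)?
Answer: -18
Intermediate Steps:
((0*5 + 6) + 3)*N(-2, -4) = ((0*5 + 6) + 3)*(-2) = ((0 + 6) + 3)*(-2) = (6 + 3)*(-2) = 9*(-2) = -18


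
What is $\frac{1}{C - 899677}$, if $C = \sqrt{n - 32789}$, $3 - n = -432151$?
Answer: $- \frac{899677}{809418304964} - \frac{\sqrt{399365}}{809418304964} \approx -1.1123 \cdot 10^{-6}$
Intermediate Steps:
$n = 432154$ ($n = 3 - -432151 = 3 + 432151 = 432154$)
$C = \sqrt{399365}$ ($C = \sqrt{432154 - 32789} = \sqrt{399365} \approx 631.95$)
$\frac{1}{C - 899677} = \frac{1}{\sqrt{399365} - 899677} = \frac{1}{-899677 + \sqrt{399365}}$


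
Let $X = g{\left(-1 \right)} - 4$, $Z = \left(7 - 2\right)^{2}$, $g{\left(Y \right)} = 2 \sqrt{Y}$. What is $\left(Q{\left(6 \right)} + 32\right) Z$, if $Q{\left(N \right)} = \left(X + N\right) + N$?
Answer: $1000 + 50 i \approx 1000.0 + 50.0 i$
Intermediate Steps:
$Z = 25$ ($Z = 5^{2} = 25$)
$X = -4 + 2 i$ ($X = 2 \sqrt{-1} - 4 = 2 i - 4 = -4 + 2 i \approx -4.0 + 2.0 i$)
$Q{\left(N \right)} = -4 + 2 i + 2 N$ ($Q{\left(N \right)} = \left(\left(-4 + 2 i\right) + N\right) + N = \left(-4 + N + 2 i\right) + N = -4 + 2 i + 2 N$)
$\left(Q{\left(6 \right)} + 32\right) Z = \left(\left(-4 + 2 i + 2 \cdot 6\right) + 32\right) 25 = \left(\left(-4 + 2 i + 12\right) + 32\right) 25 = \left(\left(8 + 2 i\right) + 32\right) 25 = \left(40 + 2 i\right) 25 = 1000 + 50 i$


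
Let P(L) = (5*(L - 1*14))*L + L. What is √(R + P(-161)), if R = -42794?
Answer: 24*√170 ≈ 312.92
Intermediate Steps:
P(L) = L + L*(-70 + 5*L) (P(L) = (5*(L - 14))*L + L = (5*(-14 + L))*L + L = (-70 + 5*L)*L + L = L*(-70 + 5*L) + L = L + L*(-70 + 5*L))
√(R + P(-161)) = √(-42794 - 161*(-69 + 5*(-161))) = √(-42794 - 161*(-69 - 805)) = √(-42794 - 161*(-874)) = √(-42794 + 140714) = √97920 = 24*√170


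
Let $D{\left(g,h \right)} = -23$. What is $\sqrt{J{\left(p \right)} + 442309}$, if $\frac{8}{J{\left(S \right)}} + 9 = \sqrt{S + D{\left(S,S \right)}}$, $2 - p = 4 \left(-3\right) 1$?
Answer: $\frac{\sqrt{99519345 - 60 i}}{15} \approx 665.06 - 0.00020048 i$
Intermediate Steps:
$p = 14$ ($p = 2 - 4 \left(-3\right) 1 = 2 - \left(-12\right) 1 = 2 - -12 = 2 + 12 = 14$)
$J{\left(S \right)} = \frac{8}{-9 + \sqrt{-23 + S}}$ ($J{\left(S \right)} = \frac{8}{-9 + \sqrt{S - 23}} = \frac{8}{-9 + \sqrt{-23 + S}}$)
$\sqrt{J{\left(p \right)} + 442309} = \sqrt{\frac{8}{-9 + \sqrt{-23 + 14}} + 442309} = \sqrt{\frac{8}{-9 + \sqrt{-9}} + 442309} = \sqrt{\frac{8}{-9 + 3 i} + 442309} = \sqrt{8 \frac{-9 - 3 i}{90} + 442309} = \sqrt{\frac{4 \left(-9 - 3 i\right)}{45} + 442309} = \sqrt{442309 + \frac{4 \left(-9 - 3 i\right)}{45}}$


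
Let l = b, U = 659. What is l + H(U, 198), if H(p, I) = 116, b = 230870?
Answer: 230986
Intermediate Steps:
l = 230870
l + H(U, 198) = 230870 + 116 = 230986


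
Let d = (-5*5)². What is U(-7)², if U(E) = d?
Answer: 390625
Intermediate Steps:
d = 625 (d = (-25)² = 625)
U(E) = 625
U(-7)² = 625² = 390625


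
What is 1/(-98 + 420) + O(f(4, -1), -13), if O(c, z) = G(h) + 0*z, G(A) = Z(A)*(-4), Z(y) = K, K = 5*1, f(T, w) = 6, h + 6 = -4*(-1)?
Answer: -6439/322 ≈ -19.997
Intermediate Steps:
h = -2 (h = -6 - 4*(-1) = -6 + 4 = -2)
K = 5
Z(y) = 5
G(A) = -20 (G(A) = 5*(-4) = -20)
O(c, z) = -20 (O(c, z) = -20 + 0*z = -20 + 0 = -20)
1/(-98 + 420) + O(f(4, -1), -13) = 1/(-98 + 420) - 20 = 1/322 - 20 = -6439/322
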